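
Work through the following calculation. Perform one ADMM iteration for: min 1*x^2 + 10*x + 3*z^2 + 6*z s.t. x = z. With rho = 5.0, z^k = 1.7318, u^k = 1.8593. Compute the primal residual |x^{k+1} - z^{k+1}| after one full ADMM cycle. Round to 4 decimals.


ADMM iteration with rho = 5.0, z^k = 1.7318, u^k = 1.8593
Step 1: x-update.
Minimize 1*x^2 + 10*x + (5.0/2)*(x - 1.7318 + 1.8593)^2
FOC: (2*1 + 5.0)*x = -10 + 5.0*(1.7318 - 1.8593)
x^{k+1} = -1.5196
Step 2: z-update.
Minimize 3*z^2 + 6*z + (5.0/2)*(-1.5196 - z + 1.8593)^2
FOC: (2*3 + 5.0)*z = -6 + 5.0*(-1.5196 + 1.8593)
z^{k+1} = -0.3911
Step 3: u-update.
u^{k+1} = 1.8593 - 1.5196 + 0.3911 = 0.7307
Step 4: Primal residual = |-1.5196 + 0.3911| = 1.1286


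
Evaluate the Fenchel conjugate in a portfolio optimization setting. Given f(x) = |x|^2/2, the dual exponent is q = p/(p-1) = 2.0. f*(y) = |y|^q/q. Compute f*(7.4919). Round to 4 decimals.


The conjugate exponent q satisfies 1/p + 1/q = 1.
p = 2, so q = 2/(2 - 1) = 2.0
|y|^q = 7.4919^2.0 = 56.1286
f*(7.4919) = 56.1286 / 2.0 = 28.0643


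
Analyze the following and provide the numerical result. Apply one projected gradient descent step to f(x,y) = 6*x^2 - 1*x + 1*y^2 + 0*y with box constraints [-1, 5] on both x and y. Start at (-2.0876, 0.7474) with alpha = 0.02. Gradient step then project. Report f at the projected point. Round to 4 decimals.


Step 1: Compute gradient at (-2.0876, 0.7474).
grad_x = 2*6*-2.0876 - 1 = -26.0512
grad_y = 2*1*0.7474 + 0 = 1.4948
Step 2: Gradient step.
x_raw = -2.0876 - 0.02*-26.0512 = -1.5666
y_raw = 0.7474 - 0.02*1.4948 = 0.7175
Step 3: Project onto [-1, 5].
x_proj = clip(-1.5666) = -1.0
y_proj = clip(0.7175) = 0.7175
Step 4: Evaluate f.
f(-1.0, 0.7175) = 7.5148


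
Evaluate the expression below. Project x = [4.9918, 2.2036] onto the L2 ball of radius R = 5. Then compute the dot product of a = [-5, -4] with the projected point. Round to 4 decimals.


Step 1: Compute ||x|| (intermediates to 6 decimals).
||x|| = sqrt(4.9918^2 + 2.2036^2) = 5.456548
Step 2: Project.
Since ||x|| > R, scale = R/||x|| = 5/5.456548 = 0.91633, proj(x) = scale * x
proj(x) = [4.574136, 2.019225]
Step 3: Dot product.
a^T * proj(x) = -5*4.574136 - 4*2.019225 = -30.9476


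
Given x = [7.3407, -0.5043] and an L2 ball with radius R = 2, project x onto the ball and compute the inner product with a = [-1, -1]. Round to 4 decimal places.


Step 1: Compute ||x|| (intermediates to 6 decimals).
||x|| = sqrt(7.3407^2 + (-0.5043)^2) = 7.358002
Step 2: Project.
Since ||x|| > R, scale = R/||x|| = 2/7.358002 = 0.271813, proj(x) = scale * x
proj(x) = [1.995298, -0.137075]
Step 3: Dot product.
a^T * proj(x) = -1*1.995298 - 1*(-0.137075) = -1.8582


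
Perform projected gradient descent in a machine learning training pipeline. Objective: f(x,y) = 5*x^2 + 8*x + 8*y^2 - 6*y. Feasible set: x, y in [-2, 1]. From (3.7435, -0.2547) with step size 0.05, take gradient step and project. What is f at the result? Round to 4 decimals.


Step 1: Compute gradient at (3.7435, -0.2547).
grad_x = 2*5*3.7435 + 8 = 45.435
grad_y = 2*8*-0.2547 - 6 = -10.0752
Step 2: Gradient step.
x_raw = 3.7435 - 0.05*45.435 = 1.4718
y_raw = -0.2547 - 0.05*-10.0752 = 0.2491
Step 3: Project onto [-2, 1].
x_proj = clip(1.4718) = 1.0
y_proj = clip(0.2491) = 0.2491
Step 4: Evaluate f.
f(1.0, 0.2491) = 12.0019


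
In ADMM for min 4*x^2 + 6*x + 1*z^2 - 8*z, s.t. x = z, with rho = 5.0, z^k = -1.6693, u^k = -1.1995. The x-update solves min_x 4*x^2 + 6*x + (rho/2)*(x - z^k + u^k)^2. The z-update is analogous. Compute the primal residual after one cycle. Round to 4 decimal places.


ADMM iteration with rho = 5.0, z^k = -1.6693, u^k = -1.1995
Step 1: x-update.
Minimize 4*x^2 + 6*x + (5.0/2)*(x + 1.6693 - 1.1995)^2
FOC: (2*4 + 5.0)*x = -6 + 5.0*(-1.6693 + 1.1995)
x^{k+1} = -0.6422
Step 2: z-update.
Minimize 1*z^2 - 8*z + (5.0/2)*(-0.6422 - z - 1.1995)^2
FOC: (2*1 + 5.0)*z = 8 + 5.0*(-0.6422 - 1.1995)
z^{k+1} = -0.1727
Step 3: u-update.
u^{k+1} = -1.1995 - 0.6422 + 0.1727 = -1.6691
Step 4: Primal residual = |-0.6422 + 0.1727| = 0.4696


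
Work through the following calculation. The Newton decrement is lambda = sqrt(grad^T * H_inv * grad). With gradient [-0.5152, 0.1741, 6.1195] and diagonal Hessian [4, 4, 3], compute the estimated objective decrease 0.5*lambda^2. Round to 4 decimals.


Step 1: H is diagonal, so H^(-1) * g = [-0.1288, 0.0435, 2.0398].
Step 2: g^T H^(-1) g = sum_i g_i^2 / H_ii
  = (-0.5152)^2/4 + (0.1741)^2/4 + (6.1195)^2/3
  = 0.0664 + 0.0076 + 12.4828 = 12.5567
Step 3: Objective decrease = 0.5 * g^T H^(-1) g = 6.2783


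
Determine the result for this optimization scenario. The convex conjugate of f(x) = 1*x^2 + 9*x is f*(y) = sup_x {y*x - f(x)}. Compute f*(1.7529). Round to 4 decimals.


f*(y) = sup_x {y*x - a*x^2 - b*x} = sup_x {(y-b)*x - a*x^2}
FOC: (y - b) - 2a*x = 0 => x* = (y - b)/(2a)
x* = (1.7529 - 9)/(2*1) = -3.6236
f*(1.7529) = (y-b)^2/(4a) = (1.7529 - 9)^2/(4*1)
= 52.5205/4 = 13.1301


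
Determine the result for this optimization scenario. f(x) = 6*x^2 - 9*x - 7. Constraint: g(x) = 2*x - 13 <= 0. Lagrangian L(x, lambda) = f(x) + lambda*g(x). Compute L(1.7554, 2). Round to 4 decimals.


Step 1: Evaluate f(x).
f(1.7554) = 6*1.7554^2 - 9*1.7554 - 7 = -4.31
Step 2: Evaluate g(x).
g(1.7554) = 2*1.7554 - 13 = -9.4892
Step 3: Compute Lagrangian.
L = -4.31 + 2*-9.4892 = -23.2884


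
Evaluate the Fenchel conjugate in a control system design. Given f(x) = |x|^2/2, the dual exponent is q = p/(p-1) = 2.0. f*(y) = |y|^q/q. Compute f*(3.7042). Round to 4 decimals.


The conjugate exponent q satisfies 1/p + 1/q = 1.
p = 2, so q = 2/(2 - 1) = 2.0
|y|^q = 3.7042^2.0 = 13.7211
f*(3.7042) = 13.7211 / 2.0 = 6.8605


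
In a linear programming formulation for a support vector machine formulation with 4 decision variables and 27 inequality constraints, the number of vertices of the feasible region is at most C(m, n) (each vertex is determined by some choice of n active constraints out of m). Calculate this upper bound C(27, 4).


Each vertex corresponds to some choice of n active constraints out of m, so the number of vertices is at most C(m, n) = m! / (n!(m-n)!).
m = 27, n = 4
Numerator: 27 * 26 * 25 * 24
Denominator: 4! = 24
C(27, 4) = 17550


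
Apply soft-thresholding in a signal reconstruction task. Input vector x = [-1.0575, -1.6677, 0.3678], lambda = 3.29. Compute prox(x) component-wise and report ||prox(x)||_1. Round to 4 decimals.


Soft-thresholding with lambda = 3.29:
prox(-1.0575) = sign(-1.0575)*max(|-1.0575| - 3.29, 0) = 0.0
prox(-1.6677) = sign(-1.6677)*max(|-1.6677| - 3.29, 0) = 0.0
prox(0.3678) = sign(0.3678)*max(|0.3678| - 3.29, 0) = 0.0
prox(x) = [0.0, 0.0, 0.0]
||prox(x)||_1 = 0.0 + 0.0 + 0.0 = 0.0


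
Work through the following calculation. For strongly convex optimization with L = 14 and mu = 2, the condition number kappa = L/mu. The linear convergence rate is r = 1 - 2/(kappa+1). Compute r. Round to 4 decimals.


Step 1: Compute the condition number.
kappa = L/mu = 14/2 = 7.0
Step 2: Compute the convergence rate.
r = 1 - 2/(kappa + 1) = 1 - 2*mu/(L + mu) = (L - mu)/(L + mu) = 12/16 = 0.75


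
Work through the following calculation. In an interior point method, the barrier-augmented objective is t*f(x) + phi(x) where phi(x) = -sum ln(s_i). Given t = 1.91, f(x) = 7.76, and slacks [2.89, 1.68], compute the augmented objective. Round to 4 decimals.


Step 1: Compute log-barrier.
ln values: [1.0613, 0.5188]
phi = -(1.0613 + 0.5188) = -1.5801
Step 2: Compute augmented objective.
t*f(x) = 1.91*7.76 = 14.8216
Total = 14.8216 - 1.5801 = 13.2415


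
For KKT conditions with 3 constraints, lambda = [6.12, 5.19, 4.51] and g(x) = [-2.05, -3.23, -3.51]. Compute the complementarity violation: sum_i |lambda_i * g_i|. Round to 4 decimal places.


KKT complementary slackness check:
lambda_1 * g_1 = 6.12 * -2.05 = -12.546
lambda_2 * g_2 = 5.19 * -3.23 = -16.7637
lambda_3 * g_3 = 4.51 * -3.51 = -15.8301
Total violation = 12.546 + 16.7637 + 15.8301 = 45.1398


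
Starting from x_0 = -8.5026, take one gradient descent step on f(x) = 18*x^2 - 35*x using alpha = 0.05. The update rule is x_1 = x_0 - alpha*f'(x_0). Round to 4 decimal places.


We compute the gradient at x_0 and apply the update.
f'(x) = 36*x - 35
f'(-8.5026) = 36*-8.5026 - 35 = -341.0936
x_1 = -8.5026 - 0.05*-341.0936 = 8.5521


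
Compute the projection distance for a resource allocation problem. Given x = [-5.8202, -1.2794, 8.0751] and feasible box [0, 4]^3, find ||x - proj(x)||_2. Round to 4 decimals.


Project each component onto [0, 4].
clip(-5.8202) = 0.0, clip(-1.2794) = 0.0, clip(8.0751) = 4.0
Projection = [0.0, 0.0, 4.0]
Squared diffs: [33.8747, 1.6369, 16.6064]
Distance = sqrt(52.118) = 7.2193


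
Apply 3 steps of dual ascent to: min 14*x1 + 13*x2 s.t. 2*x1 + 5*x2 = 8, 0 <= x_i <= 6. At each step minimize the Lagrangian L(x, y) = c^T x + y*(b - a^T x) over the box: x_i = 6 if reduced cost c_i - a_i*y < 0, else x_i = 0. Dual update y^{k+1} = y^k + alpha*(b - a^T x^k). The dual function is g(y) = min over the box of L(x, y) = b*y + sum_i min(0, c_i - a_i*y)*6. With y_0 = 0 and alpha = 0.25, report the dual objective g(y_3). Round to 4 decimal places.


Dual ascent for LP: min 14*x1 + 13*x2, 2*x1 + 5*x2 = 8, 0 <= x_i <= 6
Step 1: y^k = 0.0, reduced costs: (14.0, 13.0)
  x^k = (0.0, 0.0), subgradient = b - a^T x = 8.0
  y^{k+1} = 0.0 + 0.25*8.0 = 2.0
Step 2: y^k = 2.0, reduced costs: (10.0, 3.0)
  x^k = (0.0, 0.0), subgradient = b - a^T x = 8.0
  y^{k+1} = 2.0 + 0.25*8.0 = 4.0
Step 3: y^k = 4.0, reduced costs: (6.0, -7.0)
  x^k = (0.0, 6.0), subgradient = b - a^T x = -22.0
  y^{k+1} = 4.0 + 0.25*-22.0 = -1.5
Dual objective at y_3 = -1.5: reduced costs (17.0, 20.5), box minimizer x = (0.0, 0.0)
g(y_3) = b*y + (c1 - a1*y)*x1 + (c2 - a2*y)*x2 = 8*(-1.5) + 17.0*0.0 + 20.5*0.0 = -12.0 + 0.0 + 0.0 = -12.0


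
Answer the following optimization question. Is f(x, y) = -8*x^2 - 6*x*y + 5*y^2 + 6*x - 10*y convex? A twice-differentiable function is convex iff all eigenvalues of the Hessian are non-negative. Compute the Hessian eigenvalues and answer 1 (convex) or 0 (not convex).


The Hessian of f(x,y) = -8*x^2 - 6*x*y + 5*y^2 + 6*x - 10*y is:
H = [[-16, -6], [-6, 10]]
Trace = -16 + 10 = -6
Determinant = -16*10 - (-6)^2 = -196
Discriminant = (-6)^2 - 4*-196 = 820.0
Eigenvalues: lambda_1 = -17.3178, lambda_2 = 11.3178
The function is not convex.

0


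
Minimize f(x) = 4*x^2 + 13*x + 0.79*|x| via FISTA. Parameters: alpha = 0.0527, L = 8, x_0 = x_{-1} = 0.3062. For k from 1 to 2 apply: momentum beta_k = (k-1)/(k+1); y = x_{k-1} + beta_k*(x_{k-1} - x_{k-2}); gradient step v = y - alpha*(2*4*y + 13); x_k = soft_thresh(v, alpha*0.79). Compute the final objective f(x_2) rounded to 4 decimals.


FISTA on f(x) = 4*x^2 + 13*x + 0.79*|x|
L = 8, alpha = 0.0527
Iteration 1: beta = 0.0, y = 0.3062 + 0.0*(0.3062 - 0.3062) = 0.3062
  grad(y) = 15.4496, v = y - alpha*grad = -0.508
  prox(v) = soft_thresh(-0.508, 0.0416) = -0.4664
Iteration 2: beta = 0.3333, y = -0.4664 + 0.3333*(-0.4664 - 0.3062) = -0.7239
  grad(y) = 7.209, v = y - alpha*grad = -1.1038
  prox(v) = soft_thresh(-1.1038, 0.0416) = -1.0622
f(x_2) = 4*(-1.0622)^2 + 13*(-1.0622) + 0.79*|-1.0622| = -8.4562


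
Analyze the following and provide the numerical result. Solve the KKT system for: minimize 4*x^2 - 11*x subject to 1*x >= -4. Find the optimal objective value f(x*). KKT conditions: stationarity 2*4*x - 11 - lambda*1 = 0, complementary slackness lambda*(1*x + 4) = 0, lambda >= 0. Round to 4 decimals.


Step 1: Try lambda = 0 (constraint inactive).
Stationarity: 2*4*x - 11 = 0
x* = 11/(2*4) = 1.375
Check constraint: 1*1.375 = 1.375 >= -4 -- satisfied.
Step 2: Compute optimal value.
f(x*) = 4*1.375^2 - 11*1.375 = -7.5625


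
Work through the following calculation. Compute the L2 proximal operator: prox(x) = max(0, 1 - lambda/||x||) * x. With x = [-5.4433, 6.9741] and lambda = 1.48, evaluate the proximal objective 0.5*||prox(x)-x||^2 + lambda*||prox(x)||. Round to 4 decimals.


Step 1: Compute ||x||.
||x|| = 8.8469
Step 2: Compute scaling factor.
scale = max(0, 1 - 1.48/8.8469) = 0.8327
Step 3: prox(x) = [-4.5327, 5.8074]
||prox(x)|| = 7.3669
Step 4: Proximal objective.
0.5*||prox-x||^2 = 1.0952
lambda*||prox|| = 10.903
Total = 11.9982


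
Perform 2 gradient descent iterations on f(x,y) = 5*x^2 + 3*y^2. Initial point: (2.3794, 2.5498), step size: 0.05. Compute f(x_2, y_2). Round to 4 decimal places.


Gradient descent on f(x,y) = 5*x^2 + 3*y^2.
Starting point: (2.3794, 2.5498), alpha = 0.05
Step 1: grad_x = 2*5*2.3794 = 23.794, grad_y = 2*3*2.5498 = 15.2988
  x_1 = 2.3794 - 0.05*23.794 = 1.1897
  y_1 = 2.5498 - 0.05*15.2988 = 1.7849
Step 2: grad_x = 2*5*1.1897 = 11.897, grad_y = 2*3*1.7849 = 10.7092
  x_2 = 1.1897 - 0.05*11.897 = 0.5949
  y_2 = 1.7849 - 0.05*10.7092 = 1.2494
f(0.5949, 1.2494) = 5*0.5949^2 + 3*1.2494^2 = 6.4522


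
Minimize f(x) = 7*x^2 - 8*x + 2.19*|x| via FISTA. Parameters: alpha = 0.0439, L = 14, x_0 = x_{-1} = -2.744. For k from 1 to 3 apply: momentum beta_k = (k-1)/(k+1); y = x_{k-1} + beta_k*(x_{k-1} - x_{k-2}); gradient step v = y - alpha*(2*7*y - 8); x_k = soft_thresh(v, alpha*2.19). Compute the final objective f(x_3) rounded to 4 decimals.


FISTA on f(x) = 7*x^2 - 8*x + 2.19*|x|
L = 14, alpha = 0.0439
Iteration 1: beta = 0.0, y = -2.744 + 0.0*(-2.744 + 2.744) = -2.744
  grad(y) = -46.416, v = y - alpha*grad = -0.7063
  prox(v) = soft_thresh(-0.7063, 0.0961) = -0.6102
Iteration 2: beta = 0.3333, y = -0.6102 + 0.3333*(-0.6102 + 2.744) = 0.1011
  grad(y) = -6.585, v = y - alpha*grad = 0.3902
  prox(v) = soft_thresh(0.3902, 0.0961) = 0.294
Iteration 3: beta = 0.5, y = 0.294 + 0.5*(0.294 + 0.6102) = 0.7461
  grad(y) = 2.4456, v = y - alpha*grad = 0.6388
  prox(v) = soft_thresh(0.6388, 0.0961) = 0.5426
f(x_3) = 7*0.5426^2 - 8*0.5426 + 2.19*|0.5426| = -1.0916


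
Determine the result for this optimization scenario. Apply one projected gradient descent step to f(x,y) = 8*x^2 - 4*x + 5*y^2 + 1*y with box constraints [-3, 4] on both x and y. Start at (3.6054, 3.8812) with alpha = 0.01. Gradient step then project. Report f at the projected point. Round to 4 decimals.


Step 1: Compute gradient at (3.6054, 3.8812).
grad_x = 2*8*3.6054 - 4 = 53.6864
grad_y = 2*5*3.8812 + 1 = 39.812
Step 2: Gradient step.
x_raw = 3.6054 - 0.01*53.6864 = 3.0685
y_raw = 3.8812 - 0.01*39.812 = 3.4831
Step 3: Project onto [-3, 4].
x_proj = clip(3.0685) = 3.0685
y_proj = clip(3.4831) = 3.4831
Step 4: Evaluate f.
f(3.0685, 3.4831) = 127.1955


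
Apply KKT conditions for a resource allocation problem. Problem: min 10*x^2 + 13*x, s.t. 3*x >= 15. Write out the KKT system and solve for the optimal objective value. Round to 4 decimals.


Step 1: Try lambda = 0 (constraint inactive).
x_unc = -13/(2*10) = -0.65
Check: 3*-0.65 = -1.95 < 15 -- violated!
Step 2: Constraint must be active: 3*x = 15
x* = 15/3 = 5.0
lambda = (2*10*5.0 + 13)/3 = 37.6667
Step 3: Compute optimal value.
f(x*) = 10*5.0^2 + 13*5.0 = 315.0


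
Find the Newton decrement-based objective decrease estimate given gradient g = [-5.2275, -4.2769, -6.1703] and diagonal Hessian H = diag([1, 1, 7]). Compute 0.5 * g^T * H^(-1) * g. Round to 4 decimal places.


Step 1: H is diagonal, so H^(-1) * g = [-5.2275, -4.2769, -0.8815].
Step 2: g^T H^(-1) g = sum_i g_i^2 / H_ii
  = (-5.2275)^2/1 + (-4.2769)^2/1 + (-6.1703)^2/7
  = 27.3268 + 18.2919 + 5.4389 = 51.0576
Step 3: Objective decrease = 0.5 * g^T H^(-1) g = 25.5288


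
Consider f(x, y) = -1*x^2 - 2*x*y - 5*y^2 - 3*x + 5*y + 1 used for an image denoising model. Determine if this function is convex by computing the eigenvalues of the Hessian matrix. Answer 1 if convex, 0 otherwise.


The Hessian of f(x,y) = -1*x^2 - 2*x*y - 5*y^2 - 3*x + 5*y + 1 is:
H = [[-2, -2], [-2, -10]]
Trace = -2 - 10 = -12
Determinant = -2*-10 - (-2)^2 = 16
Discriminant = (-12)^2 - 4*16 = 80.0
Eigenvalues: lambda_1 = -10.4721, lambda_2 = -1.5279
The function is not convex.

0


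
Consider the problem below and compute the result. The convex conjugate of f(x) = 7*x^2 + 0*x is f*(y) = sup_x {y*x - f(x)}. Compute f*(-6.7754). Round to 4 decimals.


f*(y) = sup_x {y*x - a*x^2 - b*x} = sup_x {(y-b)*x - a*x^2}
FOC: (y - b) - 2a*x = 0 => x* = (y - b)/(2a)
x* = (-6.7754 - 0)/(2*7) = -0.484
f*(-6.7754) = (y-b)^2/(4a) = (-6.7754 - 0)^2/(4*7)
= 45.906/28 = 1.6395


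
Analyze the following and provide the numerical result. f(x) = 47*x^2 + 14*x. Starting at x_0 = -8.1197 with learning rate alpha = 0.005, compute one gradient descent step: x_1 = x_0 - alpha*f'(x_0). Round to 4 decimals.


We compute the gradient at x_0 and apply the update.
f'(x) = 94*x + 14
f'(-8.1197) = 94*-8.1197 + 14 = -749.2518
x_1 = -8.1197 - 0.005*-749.2518 = -4.3734


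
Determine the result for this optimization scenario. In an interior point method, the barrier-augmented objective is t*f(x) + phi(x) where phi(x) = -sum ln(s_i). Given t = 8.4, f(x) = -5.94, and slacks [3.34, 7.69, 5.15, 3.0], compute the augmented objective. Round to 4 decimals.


Step 1: Compute log-barrier.
ln values: [1.206, 2.0399, 1.639, 1.0986]
phi = -(1.206 + 2.0399 + 1.639 + 1.0986) = -5.9835
Step 2: Compute augmented objective.
t*f(x) = 8.4*-5.94 = -49.896
Total = -49.896 - 5.9835 = -55.8795


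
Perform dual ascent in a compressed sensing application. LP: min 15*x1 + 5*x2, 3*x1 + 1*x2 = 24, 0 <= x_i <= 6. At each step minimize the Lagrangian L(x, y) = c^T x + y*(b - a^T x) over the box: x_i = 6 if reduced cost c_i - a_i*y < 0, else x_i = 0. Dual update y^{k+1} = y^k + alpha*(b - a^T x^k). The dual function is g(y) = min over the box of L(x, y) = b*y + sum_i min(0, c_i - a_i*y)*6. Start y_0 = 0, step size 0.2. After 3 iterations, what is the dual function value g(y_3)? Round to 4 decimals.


Dual ascent for LP: min 15*x1 + 5*x2, 3*x1 + 1*x2 = 24, 0 <= x_i <= 6
Step 1: y^k = 0.0, reduced costs: (15.0, 5.0)
  x^k = (0.0, 0.0), subgradient = b - a^T x = 24.0
  y^{k+1} = 0.0 + 0.2*24.0 = 4.8
Step 2: y^k = 4.8, reduced costs: (0.6, 0.2)
  x^k = (0.0, 0.0), subgradient = b - a^T x = 24.0
  y^{k+1} = 4.8 + 0.2*24.0 = 9.6
Step 3: y^k = 9.6, reduced costs: (-13.8, -4.6)
  x^k = (6.0, 6.0), subgradient = b - a^T x = 0.0
  y^{k+1} = 9.6 + 0.2*0.0 = 9.6
Dual objective at y_3 = 9.6: reduced costs (-13.8, -4.6), box minimizer x = (6.0, 6.0)
g(y_3) = b*y + (c1 - a1*y)*x1 + (c2 - a2*y)*x2 = 24*9.6 + (-13.8)*6.0 + (-4.6)*6.0 = 230.4 - 82.8 - 27.6 = 120.0


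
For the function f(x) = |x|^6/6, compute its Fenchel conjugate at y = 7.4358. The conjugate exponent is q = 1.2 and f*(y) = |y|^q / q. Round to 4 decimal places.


The conjugate exponent q satisfies 1/p + 1/q = 1.
p = 6, so q = 6/(6 - 1) = 1.2
|y|^q = 7.4358^1.2 = 11.1069
f*(7.4358) = 11.1069 / 1.2 = 9.2558


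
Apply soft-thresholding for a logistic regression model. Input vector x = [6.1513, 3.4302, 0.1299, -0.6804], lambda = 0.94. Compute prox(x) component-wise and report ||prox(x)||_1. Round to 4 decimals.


Soft-thresholding with lambda = 0.94:
prox(6.1513) = sign(6.1513)*max(|6.1513| - 0.94, 0) = 5.2113
prox(3.4302) = sign(3.4302)*max(|3.4302| - 0.94, 0) = 2.4902
prox(0.1299) = sign(0.1299)*max(|0.1299| - 0.94, 0) = 0.0
prox(-0.6804) = sign(-0.6804)*max(|-0.6804| - 0.94, 0) = 0.0
prox(x) = [5.2113, 2.4902, 0.0, 0.0]
||prox(x)||_1 = 5.2113 + 2.4902 + 0.0 + 0.0 = 7.7015


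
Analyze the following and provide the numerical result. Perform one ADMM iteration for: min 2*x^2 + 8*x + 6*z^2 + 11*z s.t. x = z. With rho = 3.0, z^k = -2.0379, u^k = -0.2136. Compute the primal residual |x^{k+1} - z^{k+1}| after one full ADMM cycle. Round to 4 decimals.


ADMM iteration with rho = 3.0, z^k = -2.0379, u^k = -0.2136
Step 1: x-update.
Minimize 2*x^2 + 8*x + (3.0/2)*(x + 2.0379 - 0.2136)^2
FOC: (2*2 + 3.0)*x = -8 + 3.0*(-2.0379 + 0.2136)
x^{k+1} = -1.9247
Step 2: z-update.
Minimize 6*z^2 + 11*z + (3.0/2)*(-1.9247 - z - 0.2136)^2
FOC: (2*6 + 3.0)*z = -11 + 3.0*(-1.9247 - 0.2136)
z^{k+1} = -1.161
Step 3: u-update.
u^{k+1} = -0.2136 - 1.9247 + 1.161 = -0.9773
Step 4: Primal residual = |-1.9247 + 1.161| = 0.7637


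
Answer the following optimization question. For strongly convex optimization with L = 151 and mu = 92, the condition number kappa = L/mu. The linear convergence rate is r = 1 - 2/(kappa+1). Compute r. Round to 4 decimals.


Step 1: Compute the condition number.
kappa = L/mu = 151/92 = 1.6413
Step 2: Compute the convergence rate.
r = 1 - 2/(kappa + 1) = 1 - 2*mu/(L + mu) = (L - mu)/(L + mu) = 59/243 = 0.2428


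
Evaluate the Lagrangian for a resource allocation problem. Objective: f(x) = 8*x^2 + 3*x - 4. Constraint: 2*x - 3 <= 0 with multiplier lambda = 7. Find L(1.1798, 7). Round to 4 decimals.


Step 1: Evaluate f(x).
f(1.1798) = 8*1.1798^2 + 3*1.1798 - 4 = 10.6748
Step 2: Evaluate g(x).
g(1.1798) = 2*1.1798 - 3 = -0.6404
Step 3: Compute Lagrangian.
L = 10.6748 + 7*-0.6404 = 6.192


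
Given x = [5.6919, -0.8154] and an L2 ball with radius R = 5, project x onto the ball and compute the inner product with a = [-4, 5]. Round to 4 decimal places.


Step 1: Compute ||x|| (intermediates to 6 decimals).
||x|| = sqrt(5.6919^2 + (-0.8154)^2) = 5.750009
Step 2: Project.
Since ||x|| > R, scale = R/||x|| = 5/5.750009 = 0.869564, proj(x) = scale * x
proj(x) = [4.949471, -0.709042]
Step 3: Dot product.
a^T * proj(x) = -4*4.949471 + 5*(-0.709042) = -23.3431


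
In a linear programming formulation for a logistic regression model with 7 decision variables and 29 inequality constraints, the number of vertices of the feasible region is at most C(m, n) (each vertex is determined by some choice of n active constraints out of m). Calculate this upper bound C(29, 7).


Each vertex corresponds to some choice of n active constraints out of m, so the number of vertices is at most C(m, n) = m! / (n!(m-n)!).
m = 29, n = 7
Numerator: 29 * 28 * 27 * 26 * 25 * 24 * 23
Denominator: 7! = 5040
C(29, 7) = 1560780


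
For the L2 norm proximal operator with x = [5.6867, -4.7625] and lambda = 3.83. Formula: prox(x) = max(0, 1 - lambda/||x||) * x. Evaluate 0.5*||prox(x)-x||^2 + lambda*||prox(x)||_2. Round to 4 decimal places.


Step 1: Compute ||x||.
||x|| = 7.4175
Step 2: Compute scaling factor.
scale = max(0, 1 - 3.83/7.4175) = 0.4837
Step 3: prox(x) = [2.7504, -2.3034]
||prox(x)|| = 3.5875
Step 4: Proximal objective.
0.5*||prox-x||^2 = 7.3345
lambda*||prox|| = 13.7401
Total = 21.0747


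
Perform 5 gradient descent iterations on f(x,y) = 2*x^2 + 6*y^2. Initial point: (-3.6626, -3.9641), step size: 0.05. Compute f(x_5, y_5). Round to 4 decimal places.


Gradient descent on f(x,y) = 2*x^2 + 6*y^2.
Starting point: (-3.6626, -3.9641), alpha = 0.05
Step 1: grad_x = 2*2*-3.6626 = -14.6504, grad_y = 2*6*-3.9641 = -47.5692
  x_1 = -3.6626 - 0.05*-14.6504 = -2.9301
  y_1 = -3.9641 - 0.05*-47.5692 = -1.5856
Step 2: grad_x = 2*2*-2.9301 = -11.7203, grad_y = 2*6*-1.5856 = -19.0277
  x_2 = -2.9301 - 0.05*-11.7203 = -2.3441
  y_2 = -1.5856 - 0.05*-19.0277 = -0.6343
Step 3: grad_x = 2*2*-2.3441 = -9.3763, grad_y = 2*6*-0.6343 = -7.6111
  x_3 = -2.3441 - 0.05*-9.3763 = -1.8753
  y_3 = -0.6343 - 0.05*-7.6111 = -0.2537
Step 4: grad_x = 2*2*-1.8753 = -7.501, grad_y = 2*6*-0.2537 = -3.0444
  x_4 = -1.8753 - 0.05*-7.501 = -1.5002
  y_4 = -0.2537 - 0.05*-3.0444 = -0.1015
Step 5: grad_x = 2*2*-1.5002 = -6.0008, grad_y = 2*6*-0.1015 = -1.2178
  x_5 = -1.5002 - 0.05*-6.0008 = -1.2002
  y_5 = -0.1015 - 0.05*-1.2178 = -0.0406
f(-1.2002, -0.0406) = 2*(-1.2002)^2 + 6*(-0.0406)^2 = 2.8907


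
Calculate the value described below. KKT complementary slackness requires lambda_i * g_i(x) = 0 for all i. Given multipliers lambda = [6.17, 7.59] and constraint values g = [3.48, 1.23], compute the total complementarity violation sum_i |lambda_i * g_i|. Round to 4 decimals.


KKT complementary slackness check:
lambda_1 * g_1 = 6.17 * 3.48 = 21.4716
lambda_2 * g_2 = 7.59 * 1.23 = 9.3357
Total violation = 21.4716 + 9.3357 = 30.8073


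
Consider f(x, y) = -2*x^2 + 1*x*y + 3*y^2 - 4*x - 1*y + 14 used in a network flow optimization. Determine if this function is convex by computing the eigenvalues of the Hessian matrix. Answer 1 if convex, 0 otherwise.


The Hessian of f(x,y) = -2*x^2 + 1*x*y + 3*y^2 - 4*x - 1*y + 14 is:
H = [[-4, 1], [1, 6]]
Trace = -4 + 6 = 2
Determinant = -4*6 - (1)^2 = -25
Discriminant = (2)^2 - 4*-25 = 104.0
Eigenvalues: lambda_1 = -4.099, lambda_2 = 6.099
The function is not convex.

0


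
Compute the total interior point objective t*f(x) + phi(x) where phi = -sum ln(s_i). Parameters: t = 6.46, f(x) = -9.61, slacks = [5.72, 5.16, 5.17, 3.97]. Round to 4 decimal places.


Step 1: Compute log-barrier.
ln values: [1.744, 1.6409, 1.6429, 1.3788]
phi = -(1.744 + 1.6409 + 1.6429 + 1.3788) = -6.4065
Step 2: Compute augmented objective.
t*f(x) = 6.46*-9.61 = -62.0806
Total = -62.0806 - 6.4065 = -68.4871


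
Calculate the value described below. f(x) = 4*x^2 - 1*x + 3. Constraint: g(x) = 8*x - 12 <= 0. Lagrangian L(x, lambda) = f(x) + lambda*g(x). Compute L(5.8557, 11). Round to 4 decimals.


Step 1: Evaluate f(x).
f(5.8557) = 4*5.8557^2 - 1*5.8557 + 3 = 134.3012
Step 2: Evaluate g(x).
g(5.8557) = 8*5.8557 - 12 = 34.8456
Step 3: Compute Lagrangian.
L = 134.3012 + 11*34.8456 = 517.6028


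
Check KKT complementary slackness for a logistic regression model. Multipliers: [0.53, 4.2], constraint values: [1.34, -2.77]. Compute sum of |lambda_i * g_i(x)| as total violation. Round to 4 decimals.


KKT complementary slackness check:
lambda_1 * g_1 = 0.53 * 1.34 = 0.7102
lambda_2 * g_2 = 4.2 * -2.77 = -11.634
Total violation = 0.7102 + 11.634 = 12.3442


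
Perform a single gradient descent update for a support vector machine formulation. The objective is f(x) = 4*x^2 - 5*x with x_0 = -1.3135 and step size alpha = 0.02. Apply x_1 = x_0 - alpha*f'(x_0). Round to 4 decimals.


We compute the gradient at x_0 and apply the update.
f'(x) = 8*x - 5
f'(-1.3135) = 8*-1.3135 - 5 = -15.508
x_1 = -1.3135 - 0.02*-15.508 = -1.0033


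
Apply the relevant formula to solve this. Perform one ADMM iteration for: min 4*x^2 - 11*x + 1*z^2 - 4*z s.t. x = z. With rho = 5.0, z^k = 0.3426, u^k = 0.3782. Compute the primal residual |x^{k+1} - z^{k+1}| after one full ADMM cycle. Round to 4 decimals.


ADMM iteration with rho = 5.0, z^k = 0.3426, u^k = 0.3782
Step 1: x-update.
Minimize 4*x^2 - 11*x + (5.0/2)*(x - 0.3426 + 0.3782)^2
FOC: (2*4 + 5.0)*x = 11 + 5.0*(0.3426 - 0.3782)
x^{k+1} = 0.8325
Step 2: z-update.
Minimize 1*z^2 - 4*z + (5.0/2)*(0.8325 - z + 0.3782)^2
FOC: (2*1 + 5.0)*z = 4 + 5.0*(0.8325 + 0.3782)
z^{k+1} = 1.4362
Step 3: u-update.
u^{k+1} = 0.3782 + 0.8325 - 1.4362 = -0.2255
Step 4: Primal residual = |0.8325 - 1.4362| = 0.6037


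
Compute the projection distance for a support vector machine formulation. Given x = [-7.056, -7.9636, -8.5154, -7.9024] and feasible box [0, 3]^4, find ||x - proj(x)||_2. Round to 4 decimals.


Project each component onto [0, 3].
clip(-7.056) = 0.0, clip(-7.9636) = 0.0, clip(-8.5154) = 0.0, clip(-7.9024) = 0.0
Projection = [0.0, 0.0, 0.0, 0.0]
Squared diffs: [49.7871, 63.4189, 72.512, 62.4479]
Distance = sqrt(248.1659) = 15.7533


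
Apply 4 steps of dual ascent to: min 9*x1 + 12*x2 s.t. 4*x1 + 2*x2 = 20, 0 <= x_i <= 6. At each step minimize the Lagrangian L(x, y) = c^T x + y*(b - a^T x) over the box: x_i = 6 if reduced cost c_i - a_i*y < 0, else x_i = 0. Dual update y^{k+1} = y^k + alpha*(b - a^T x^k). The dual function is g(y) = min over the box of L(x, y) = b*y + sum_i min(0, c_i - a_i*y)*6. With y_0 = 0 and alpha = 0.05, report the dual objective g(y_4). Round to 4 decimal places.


Dual ascent for LP: min 9*x1 + 12*x2, 4*x1 + 2*x2 = 20, 0 <= x_i <= 6
Step 1: y^k = 0.0, reduced costs: (9.0, 12.0)
  x^k = (0.0, 0.0), subgradient = b - a^T x = 20.0
  y^{k+1} = 0.0 + 0.05*20.0 = 1.0
Step 2: y^k = 1.0, reduced costs: (5.0, 10.0)
  x^k = (0.0, 0.0), subgradient = b - a^T x = 20.0
  y^{k+1} = 1.0 + 0.05*20.0 = 2.0
Step 3: y^k = 2.0, reduced costs: (1.0, 8.0)
  x^k = (0.0, 0.0), subgradient = b - a^T x = 20.0
  y^{k+1} = 2.0 + 0.05*20.0 = 3.0
Step 4: y^k = 3.0, reduced costs: (-3.0, 6.0)
  x^k = (6.0, 0.0), subgradient = b - a^T x = -4.0
  y^{k+1} = 3.0 + 0.05*-4.0 = 2.8
Dual objective at y_4 = 2.8: reduced costs (-2.2, 6.4), box minimizer x = (6.0, 0.0)
g(y_4) = b*y + (c1 - a1*y)*x1 + (c2 - a2*y)*x2 = 20*2.8 + (-2.2)*6.0 + 6.4*0.0 = 56.0 - 13.2 + 0.0 = 42.8


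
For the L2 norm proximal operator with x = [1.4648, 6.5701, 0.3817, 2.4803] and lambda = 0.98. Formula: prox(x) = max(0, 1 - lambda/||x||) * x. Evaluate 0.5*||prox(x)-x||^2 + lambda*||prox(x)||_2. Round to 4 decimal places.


Step 1: Compute ||x||.
||x|| = 7.184
Step 2: Compute scaling factor.
scale = max(0, 1 - 0.98/7.184) = 0.8636
Step 3: prox(x) = [1.265, 5.6738, 0.3296, 2.142]
||prox(x)|| = 6.204
Step 4: Proximal objective.
0.5*||prox-x||^2 = 0.4802
lambda*||prox|| = 6.0799
Total = 6.5601


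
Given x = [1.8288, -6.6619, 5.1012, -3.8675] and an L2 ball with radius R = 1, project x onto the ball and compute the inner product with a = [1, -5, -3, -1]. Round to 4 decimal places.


Step 1: Compute ||x|| (intermediates to 6 decimals).
||x|| = sqrt(1.8288^2 + (-6.6619)^2 + 5.1012^2 + (-3.8675)^2) = 9.418345
Step 2: Project.
Since ||x|| > R, scale = R/||x|| = 1/9.418345 = 0.106176, proj(x) = scale * x
proj(x) = [0.194175, -0.707334, 0.541625, -0.410636]
Step 3: Dot product.
a^T * proj(x) = 1*0.194175 - 5*(-0.707334) - 3*0.541625 - 1*(-0.410636) = 2.5166


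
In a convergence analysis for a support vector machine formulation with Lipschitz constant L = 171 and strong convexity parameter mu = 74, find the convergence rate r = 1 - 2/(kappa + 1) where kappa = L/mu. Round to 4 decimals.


Step 1: Compute the condition number.
kappa = L/mu = 171/74 = 2.3108
Step 2: Compute the convergence rate.
r = 1 - 2/(kappa + 1) = 1 - 2*mu/(L + mu) = (L - mu)/(L + mu) = 97/245 = 0.3959


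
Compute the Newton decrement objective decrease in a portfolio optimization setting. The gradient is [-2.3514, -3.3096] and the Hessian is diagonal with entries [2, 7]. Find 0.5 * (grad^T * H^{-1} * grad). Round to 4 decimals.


Step 1: H is diagonal, so H^(-1) * g = [-1.1757, -0.4728].
Step 2: g^T H^(-1) g = sum_i g_i^2 / H_ii
  = (-2.3514)^2/2 + (-3.3096)^2/7
  = 2.7645 + 1.5648 = 4.3293
Step 3: Objective decrease = 0.5 * g^T H^(-1) g = 2.1647


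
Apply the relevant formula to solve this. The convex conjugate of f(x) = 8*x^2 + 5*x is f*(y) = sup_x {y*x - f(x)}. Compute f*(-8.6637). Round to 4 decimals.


f*(y) = sup_x {y*x - a*x^2 - b*x} = sup_x {(y-b)*x - a*x^2}
FOC: (y - b) - 2a*x = 0 => x* = (y - b)/(2a)
x* = (-8.6637 - 5)/(2*8) = -0.854
f*(-8.6637) = (y-b)^2/(4a) = (-8.6637 - 5)^2/(4*8)
= 186.6967/32 = 5.8343


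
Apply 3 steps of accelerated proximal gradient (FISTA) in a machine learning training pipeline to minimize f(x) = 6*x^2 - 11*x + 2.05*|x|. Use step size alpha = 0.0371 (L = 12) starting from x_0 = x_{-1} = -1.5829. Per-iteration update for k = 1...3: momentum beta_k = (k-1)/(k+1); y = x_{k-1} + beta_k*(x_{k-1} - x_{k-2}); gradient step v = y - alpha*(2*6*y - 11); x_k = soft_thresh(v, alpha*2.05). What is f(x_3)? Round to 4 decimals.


FISTA on f(x) = 6*x^2 - 11*x + 2.05*|x|
L = 12, alpha = 0.0371
Iteration 1: beta = 0.0, y = -1.5829 + 0.0*(-1.5829 + 1.5829) = -1.5829
  grad(y) = -29.9948, v = y - alpha*grad = -0.4701
  prox(v) = soft_thresh(-0.4701, 0.0761) = -0.394
Iteration 2: beta = 0.3333, y = -0.394 + 0.3333*(-0.394 + 1.5829) = 0.0022
  grad(y) = -10.973, v = y - alpha*grad = 0.4093
  prox(v) = soft_thresh(0.4093, 0.0761) = 0.3333
Iteration 3: beta = 0.5, y = 0.3333 + 0.5*(0.3333 + 0.394) = 0.697
  grad(y) = -2.6365, v = y - alpha*grad = 0.7948
  prox(v) = soft_thresh(0.7948, 0.0761) = 0.7187
f(x_3) = 6*0.7187^2 - 11*0.7187 + 2.05*|0.7187| = -3.3332


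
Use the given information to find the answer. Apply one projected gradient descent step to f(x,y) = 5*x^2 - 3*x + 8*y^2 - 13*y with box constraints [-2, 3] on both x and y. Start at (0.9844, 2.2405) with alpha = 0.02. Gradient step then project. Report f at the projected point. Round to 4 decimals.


Step 1: Compute gradient at (0.9844, 2.2405).
grad_x = 2*5*0.9844 - 3 = 6.844
grad_y = 2*8*2.2405 - 13 = 22.848
Step 2: Gradient step.
x_raw = 0.9844 - 0.02*6.844 = 0.8475
y_raw = 2.2405 - 0.02*22.848 = 1.7835
Step 3: Project onto [-2, 3].
x_proj = clip(0.8475) = 0.8475
y_proj = clip(1.7835) = 1.7835
Step 4: Evaluate f.
f(0.8475, 1.7835) = 3.311


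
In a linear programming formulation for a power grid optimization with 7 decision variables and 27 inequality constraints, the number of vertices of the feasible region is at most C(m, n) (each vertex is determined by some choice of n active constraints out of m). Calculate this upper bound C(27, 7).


Each vertex corresponds to some choice of n active constraints out of m, so the number of vertices is at most C(m, n) = m! / (n!(m-n)!).
m = 27, n = 7
Numerator: 27 * 26 * 25 * 24 * 23 * 22 * 21
Denominator: 7! = 5040
C(27, 7) = 888030


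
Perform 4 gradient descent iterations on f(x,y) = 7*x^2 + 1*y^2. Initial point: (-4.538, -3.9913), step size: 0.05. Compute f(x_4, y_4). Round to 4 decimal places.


Gradient descent on f(x,y) = 7*x^2 + 1*y^2.
Starting point: (-4.538, -3.9913), alpha = 0.05
Step 1: grad_x = 2*7*-4.538 = -63.532, grad_y = 2*1*-3.9913 = -7.9826
  x_1 = -4.538 - 0.05*-63.532 = -1.3614
  y_1 = -3.9913 - 0.05*-7.9826 = -3.5922
Step 2: grad_x = 2*7*-1.3614 = -19.0596, grad_y = 2*1*-3.5922 = -7.1843
  x_2 = -1.3614 - 0.05*-19.0596 = -0.4084
  y_2 = -3.5922 - 0.05*-7.1843 = -3.233
Step 3: grad_x = 2*7*-0.4084 = -5.7179, grad_y = 2*1*-3.233 = -6.4659
  x_3 = -0.4084 - 0.05*-5.7179 = -0.1225
  y_3 = -3.233 - 0.05*-6.4659 = -2.9097
Step 4: grad_x = 2*7*-0.1225 = -1.7154, grad_y = 2*1*-2.9097 = -5.8193
  x_4 = -0.1225 - 0.05*-1.7154 = -0.0368
  y_4 = -2.9097 - 0.05*-5.8193 = -2.6187
f(-0.0368, -2.6187) = 7*(-0.0368)^2 + 1*(-2.6187)^2 = 6.867


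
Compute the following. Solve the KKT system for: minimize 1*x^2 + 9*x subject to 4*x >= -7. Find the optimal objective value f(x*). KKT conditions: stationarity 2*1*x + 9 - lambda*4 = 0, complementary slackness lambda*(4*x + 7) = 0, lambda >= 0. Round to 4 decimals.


Step 1: Try lambda = 0 (constraint inactive).
x_unc = -9/(2*1) = -4.5
Check: 4*-4.5 = -18.0 < -7 -- violated!
Step 2: Constraint must be active: 4*x = -7
x* = -7/4 = -1.75
lambda = (2*1*(-1.75) + 9)/4 = 1.375
Step 3: Compute optimal value.
f(x*) = 1*(-1.75)^2 + 9*(-1.75) = -12.6875


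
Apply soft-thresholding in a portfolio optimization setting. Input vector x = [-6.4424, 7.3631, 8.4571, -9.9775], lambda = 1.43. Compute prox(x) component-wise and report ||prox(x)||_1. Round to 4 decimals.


Soft-thresholding with lambda = 1.43:
prox(-6.4424) = sign(-6.4424)*max(|-6.4424| - 1.43, 0) = -5.0124
prox(7.3631) = sign(7.3631)*max(|7.3631| - 1.43, 0) = 5.9331
prox(8.4571) = sign(8.4571)*max(|8.4571| - 1.43, 0) = 7.0271
prox(-9.9775) = sign(-9.9775)*max(|-9.9775| - 1.43, 0) = -8.5475
prox(x) = [-5.0124, 5.9331, 7.0271, -8.5475]
||prox(x)||_1 = 5.0124 + 5.9331 + 7.0271 + 8.5475 = 26.5201


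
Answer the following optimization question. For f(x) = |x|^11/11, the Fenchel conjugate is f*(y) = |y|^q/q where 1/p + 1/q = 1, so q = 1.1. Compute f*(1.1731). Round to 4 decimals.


The conjugate exponent q satisfies 1/p + 1/q = 1.
p = 11, so q = 11/(11 - 1) = 1.1
|y|^q = 1.1731^1.1 = 1.192
f*(1.1731) = 1.192 / 1.1 = 1.0836


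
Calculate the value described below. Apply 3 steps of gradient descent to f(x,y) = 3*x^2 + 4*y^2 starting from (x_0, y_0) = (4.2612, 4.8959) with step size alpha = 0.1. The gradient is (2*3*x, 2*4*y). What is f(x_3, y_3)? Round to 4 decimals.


Gradient descent on f(x,y) = 3*x^2 + 4*y^2.
Starting point: (4.2612, 4.8959), alpha = 0.1
Step 1: grad_x = 2*3*4.2612 = 25.5672, grad_y = 2*4*4.8959 = 39.1672
  x_1 = 4.2612 - 0.1*25.5672 = 1.7045
  y_1 = 4.8959 - 0.1*39.1672 = 0.9792
Step 2: grad_x = 2*3*1.7045 = 10.2269, grad_y = 2*4*0.9792 = 7.8334
  x_2 = 1.7045 - 0.1*10.2269 = 0.6818
  y_2 = 0.9792 - 0.1*7.8334 = 0.1958
Step 3: grad_x = 2*3*0.6818 = 4.0908, grad_y = 2*4*0.1958 = 1.5667
  x_3 = 0.6818 - 0.1*4.0908 = 0.2727
  y_3 = 0.1958 - 0.1*1.5667 = 0.0392
f(0.2727, 0.0392) = 3*0.2727^2 + 4*0.0392^2 = 0.2293


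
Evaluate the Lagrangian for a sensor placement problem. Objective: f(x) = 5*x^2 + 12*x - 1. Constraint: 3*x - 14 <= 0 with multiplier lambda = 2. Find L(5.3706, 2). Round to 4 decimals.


Step 1: Evaluate f(x).
f(5.3706) = 5*5.3706^2 + 12*5.3706 - 1 = 207.6639
Step 2: Evaluate g(x).
g(5.3706) = 3*5.3706 - 14 = 2.1118
Step 3: Compute Lagrangian.
L = 207.6639 + 2*2.1118 = 211.8875


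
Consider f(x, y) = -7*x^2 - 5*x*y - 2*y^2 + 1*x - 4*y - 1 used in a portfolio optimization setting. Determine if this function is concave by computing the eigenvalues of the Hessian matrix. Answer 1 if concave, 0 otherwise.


The Hessian of f(x,y) = -7*x^2 - 5*x*y - 2*y^2 + 1*x - 4*y - 1 is:
H = [[-14, -5], [-5, -4]]
Trace = -14 - 4 = -18
Determinant = -14*-4 - (-5)^2 = 31
Discriminant = (-18)^2 - 4*31 = 200.0
Eigenvalues: lambda_1 = -16.0711, lambda_2 = -1.9289
The function is concave.

1


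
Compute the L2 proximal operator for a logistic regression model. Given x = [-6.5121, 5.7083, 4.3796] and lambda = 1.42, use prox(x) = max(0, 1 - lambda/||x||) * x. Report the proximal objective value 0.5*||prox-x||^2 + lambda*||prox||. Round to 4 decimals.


Step 1: Compute ||x||.
||x|| = 9.7043
Step 2: Compute scaling factor.
scale = max(0, 1 - 1.42/9.7043) = 0.8537
Step 3: prox(x) = [-5.5592, 4.873, 3.7387]
||prox(x)|| = 8.2843
Step 4: Proximal objective.
0.5*||prox-x||^2 = 1.0082
lambda*||prox|| = 11.7637
Total = 12.7719


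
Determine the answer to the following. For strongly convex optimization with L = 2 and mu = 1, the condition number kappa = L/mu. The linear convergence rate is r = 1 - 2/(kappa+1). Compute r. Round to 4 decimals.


Step 1: Compute the condition number.
kappa = L/mu = 2/1 = 2.0
Step 2: Compute the convergence rate.
r = 1 - 2/(kappa + 1) = 1 - 2*mu/(L + mu) = (L - mu)/(L + mu) = 1/3 = 0.3333


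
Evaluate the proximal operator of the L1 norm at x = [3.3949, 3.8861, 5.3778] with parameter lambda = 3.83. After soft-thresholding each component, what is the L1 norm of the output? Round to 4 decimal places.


Soft-thresholding with lambda = 3.83:
prox(3.3949) = sign(3.3949)*max(|3.3949| - 3.83, 0) = 0.0
prox(3.8861) = sign(3.8861)*max(|3.8861| - 3.83, 0) = 0.0561
prox(5.3778) = sign(5.3778)*max(|5.3778| - 3.83, 0) = 1.5478
prox(x) = [0.0, 0.0561, 1.5478]
||prox(x)||_1 = 0.0 + 0.0561 + 1.5478 = 1.6039


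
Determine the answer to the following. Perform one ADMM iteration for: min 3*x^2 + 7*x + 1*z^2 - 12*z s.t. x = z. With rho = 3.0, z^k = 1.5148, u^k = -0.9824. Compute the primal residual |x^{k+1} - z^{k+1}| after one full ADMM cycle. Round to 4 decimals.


ADMM iteration with rho = 3.0, z^k = 1.5148, u^k = -0.9824
Step 1: x-update.
Minimize 3*x^2 + 7*x + (3.0/2)*(x - 1.5148 - 0.9824)^2
FOC: (2*3 + 3.0)*x = -7 + 3.0*(1.5148 + 0.9824)
x^{k+1} = 0.0546
Step 2: z-update.
Minimize 1*z^2 - 12*z + (3.0/2)*(0.0546 - z - 0.9824)^2
FOC: (2*1 + 3.0)*z = 12 + 3.0*(0.0546 - 0.9824)
z^{k+1} = 1.8433
Step 3: u-update.
u^{k+1} = -0.9824 + 0.0546 - 1.8433 = -2.7711
Step 4: Primal residual = |0.0546 - 1.8433| = 1.7887


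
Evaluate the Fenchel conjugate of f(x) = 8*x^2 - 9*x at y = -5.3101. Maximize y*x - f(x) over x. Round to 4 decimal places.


f*(y) = sup_x {y*x - a*x^2 - b*x} = sup_x {(y-b)*x - a*x^2}
FOC: (y - b) - 2a*x = 0 => x* = (y - b)/(2a)
x* = (-5.3101 + 9)/(2*8) = 0.2306
f*(-5.3101) = (y-b)^2/(4a) = (-5.3101 + 9)^2/(4*8)
= 13.6154/32 = 0.4255


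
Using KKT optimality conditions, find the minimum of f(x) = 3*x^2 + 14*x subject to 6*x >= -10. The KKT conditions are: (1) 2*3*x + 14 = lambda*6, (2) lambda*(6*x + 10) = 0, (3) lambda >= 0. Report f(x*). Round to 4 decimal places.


Step 1: Try lambda = 0 (constraint inactive).
x_unc = -14/(2*3) = -2.3333
Check: 6*-2.3333 = -13.9998 < -10 -- violated!
Step 2: Constraint must be active: 6*x = -10
x* = -10/6 = -5/3 = -1.6667 (rounded; the exact value -5/3 is used below)
lambda = (2*3*(-5/3) + 14)/6 = 0.6667
Step 3: Compute optimal value.
f(x*) = 3*(-5/3)^2 + 14*(-5/3) = -15.0
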